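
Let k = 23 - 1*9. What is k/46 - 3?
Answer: -62/23 ≈ -2.6957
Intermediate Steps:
k = 14 (k = 23 - 9 = 14)
k/46 - 3 = 14/46 - 3 = 14*(1/46) - 3 = 7/23 - 3 = -62/23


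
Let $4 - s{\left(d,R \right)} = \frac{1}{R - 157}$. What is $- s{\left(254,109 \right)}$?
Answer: $- \frac{193}{48} \approx -4.0208$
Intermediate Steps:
$s{\left(d,R \right)} = 4 - \frac{1}{-157 + R}$ ($s{\left(d,R \right)} = 4 - \frac{1}{R - 157} = 4 - \frac{1}{-157 + R}$)
$- s{\left(254,109 \right)} = - \frac{-629 + 4 \cdot 109}{-157 + 109} = - \frac{-629 + 436}{-48} = - \frac{\left(-1\right) \left(-193\right)}{48} = \left(-1\right) \frac{193}{48} = - \frac{193}{48}$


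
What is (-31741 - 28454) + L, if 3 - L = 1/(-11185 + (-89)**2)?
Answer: -196466687/3264 ≈ -60192.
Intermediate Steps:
L = 9793/3264 (L = 3 - 1/(-11185 + (-89)**2) = 3 - 1/(-11185 + 7921) = 3 - 1/(-3264) = 3 - 1*(-1/3264) = 3 + 1/3264 = 9793/3264 ≈ 3.0003)
(-31741 - 28454) + L = (-31741 - 28454) + 9793/3264 = -60195 + 9793/3264 = -196466687/3264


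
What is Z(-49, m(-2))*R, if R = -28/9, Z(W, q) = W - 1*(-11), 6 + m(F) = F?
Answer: 1064/9 ≈ 118.22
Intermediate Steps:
m(F) = -6 + F
Z(W, q) = 11 + W (Z(W, q) = W + 11 = 11 + W)
R = -28/9 (R = -28*⅑ = -28/9 ≈ -3.1111)
Z(-49, m(-2))*R = (11 - 49)*(-28/9) = -38*(-28/9) = 1064/9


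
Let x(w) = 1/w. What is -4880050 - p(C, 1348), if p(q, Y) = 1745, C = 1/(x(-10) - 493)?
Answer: -4881795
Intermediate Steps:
C = -10/4931 (C = 1/(1/(-10) - 493) = 1/(-⅒ - 493) = 1/(-4931/10) = -10/4931 ≈ -0.0020280)
-4880050 - p(C, 1348) = -4880050 - 1*1745 = -4880050 - 1745 = -4881795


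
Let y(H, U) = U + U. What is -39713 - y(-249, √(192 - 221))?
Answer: -39713 - 2*I*√29 ≈ -39713.0 - 10.77*I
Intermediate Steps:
y(H, U) = 2*U
-39713 - y(-249, √(192 - 221)) = -39713 - 2*√(192 - 221) = -39713 - 2*√(-29) = -39713 - 2*I*√29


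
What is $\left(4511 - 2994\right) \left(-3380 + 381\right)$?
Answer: $-4549483$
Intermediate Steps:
$\left(4511 - 2994\right) \left(-3380 + 381\right) = 1517 \left(-2999\right) = -4549483$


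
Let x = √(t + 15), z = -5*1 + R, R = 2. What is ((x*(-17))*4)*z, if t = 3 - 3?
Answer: 204*√15 ≈ 790.09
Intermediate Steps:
t = 0
z = -3 (z = -5*1 + 2 = -5 + 2 = -3)
x = √15 (x = √(0 + 15) = √15 ≈ 3.8730)
((x*(-17))*4)*z = ((√15*(-17))*4)*(-3) = (-17*√15*4)*(-3) = -68*√15*(-3) = 204*√15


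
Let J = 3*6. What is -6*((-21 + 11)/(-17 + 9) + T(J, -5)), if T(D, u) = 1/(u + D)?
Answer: -207/26 ≈ -7.9615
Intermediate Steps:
J = 18
T(D, u) = 1/(D + u)
-6*((-21 + 11)/(-17 + 9) + T(J, -5)) = -6*((-21 + 11)/(-17 + 9) + 1/(18 - 5)) = -6*(-10/(-8) + 1/13) = -6*(-10*(-⅛) + 1/13) = -6*(5/4 + 1/13) = -6*69/52 = -207/26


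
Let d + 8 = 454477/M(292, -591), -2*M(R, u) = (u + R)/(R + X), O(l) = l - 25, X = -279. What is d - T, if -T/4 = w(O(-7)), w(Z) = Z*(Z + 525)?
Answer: -542622/23 ≈ -23592.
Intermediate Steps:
O(l) = -25 + l
M(R, u) = -(R + u)/(2*(-279 + R)) (M(R, u) = -(u + R)/(2*(R - 279)) = -(R + u)/(2*(-279 + R)))
w(Z) = Z*(525 + Z)
T = 63104 (T = -4*(-25 - 7)*(525 + (-25 - 7)) = -(-128)*(525 - 32) = -(-128)*493 = -4*(-15776) = 63104)
d = 908770/23 (d = -8 + 454477/(((-1*292 - 1*(-591))/(2*(-279 + 292)))) = -8 + 454477/(((1/2)*(-292 + 591)/13)) = -8 + 454477/(((1/2)*(1/13)*299)) = -8 + 454477/(23/2) = -8 + 454477*(2/23) = -8 + 908954/23 = 908770/23 ≈ 39512.)
d - T = 908770/23 - 1*63104 = 908770/23 - 63104 = -542622/23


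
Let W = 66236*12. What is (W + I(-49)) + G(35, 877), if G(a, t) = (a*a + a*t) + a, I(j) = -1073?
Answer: 825714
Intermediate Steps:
G(a, t) = a + a² + a*t (G(a, t) = (a² + a*t) + a = a + a² + a*t)
W = 794832
(W + I(-49)) + G(35, 877) = (794832 - 1073) + 35*(1 + 35 + 877) = 793759 + 35*913 = 793759 + 31955 = 825714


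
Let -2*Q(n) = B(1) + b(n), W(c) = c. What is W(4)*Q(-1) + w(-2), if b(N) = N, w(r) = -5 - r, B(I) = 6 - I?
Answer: -11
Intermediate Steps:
Q(n) = -5/2 - n/2 (Q(n) = -((6 - 1*1) + n)/2 = -((6 - 1) + n)/2 = -(5 + n)/2 = -5/2 - n/2)
W(4)*Q(-1) + w(-2) = 4*(-5/2 - ½*(-1)) + (-5 - 1*(-2)) = 4*(-5/2 + ½) + (-5 + 2) = 4*(-2) - 3 = -8 - 3 = -11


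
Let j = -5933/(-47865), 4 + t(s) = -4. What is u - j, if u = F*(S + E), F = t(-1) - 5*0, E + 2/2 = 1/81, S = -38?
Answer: 402926929/1292355 ≈ 311.78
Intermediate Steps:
E = -80/81 (E = -1 + 1/81 = -80/81 ≈ -0.98765)
t(s) = -8 (t(s) = -4 - 4 = -8)
F = -8 (F = -8 - 5*0 = -8 + 0 = -8)
j = 5933/47865 (j = -5933*(-1/47865) = 5933/47865 ≈ 0.12395)
u = 25264/81 (u = -8*(-38 - 80/81) = -8*(-3158/81) = 25264/81 ≈ 311.90)
u - j = 25264/81 - 1*5933/47865 = 25264/81 - 5933/47865 = 402926929/1292355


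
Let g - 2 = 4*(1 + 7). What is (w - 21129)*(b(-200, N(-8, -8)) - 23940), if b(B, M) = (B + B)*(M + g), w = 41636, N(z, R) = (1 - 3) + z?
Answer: -687804780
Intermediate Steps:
N(z, R) = -2 + z
g = 34 (g = 2 + 4*(1 + 7) = 2 + 4*8 = 2 + 32 = 34)
b(B, M) = 2*B*(34 + M) (b(B, M) = (B + B)*(M + 34) = (2*B)*(34 + M) = 2*B*(34 + M))
(w - 21129)*(b(-200, N(-8, -8)) - 23940) = (41636 - 21129)*(2*(-200)*(34 + (-2 - 8)) - 23940) = 20507*(2*(-200)*(34 - 10) - 23940) = 20507*(2*(-200)*24 - 23940) = 20507*(-9600 - 23940) = 20507*(-33540) = -687804780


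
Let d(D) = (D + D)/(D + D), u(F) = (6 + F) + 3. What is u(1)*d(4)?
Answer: 10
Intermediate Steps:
u(F) = 9 + F
d(D) = 1 (d(D) = (2*D)/((2*D)) = (2*D)*(1/(2*D)) = 1)
u(1)*d(4) = (9 + 1)*1 = 10*1 = 10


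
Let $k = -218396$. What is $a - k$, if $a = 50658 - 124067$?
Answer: $144987$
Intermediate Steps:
$a = -73409$
$a - k = -73409 - -218396 = -73409 + 218396 = 144987$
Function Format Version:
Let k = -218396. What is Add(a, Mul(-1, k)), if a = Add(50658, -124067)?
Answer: 144987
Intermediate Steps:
a = -73409
Add(a, Mul(-1, k)) = Add(-73409, Mul(-1, -218396)) = Add(-73409, 218396) = 144987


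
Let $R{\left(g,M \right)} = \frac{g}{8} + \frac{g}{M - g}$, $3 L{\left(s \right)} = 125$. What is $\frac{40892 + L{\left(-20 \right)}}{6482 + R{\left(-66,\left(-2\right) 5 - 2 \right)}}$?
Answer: $\frac{1473612}{233011} \approx 6.3242$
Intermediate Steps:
$L{\left(s \right)} = \frac{125}{3}$ ($L{\left(s \right)} = \frac{1}{3} \cdot 125 = \frac{125}{3}$)
$R{\left(g,M \right)} = \frac{g}{8} + \frac{g}{M - g}$ ($R{\left(g,M \right)} = g \frac{1}{8} + \frac{g}{M - g} = \frac{g}{8} + \frac{g}{M - g}$)
$\frac{40892 + L{\left(-20 \right)}}{6482 + R{\left(-66,\left(-2\right) 5 - 2 \right)}} = \frac{40892 + \frac{125}{3}}{6482 + \frac{1}{8} \left(-66\right) \frac{1}{\left(\left(-2\right) 5 - 2\right) - -66} \left(8 - 12 - -66\right)} = \frac{122801}{3 \left(6482 + \frac{1}{8} \left(-66\right) \frac{1}{\left(-10 - 2\right) + 66} \left(8 - 12 + 66\right)\right)} = \frac{122801}{3 \left(6482 + \frac{1}{8} \left(-66\right) \frac{1}{-12 + 66} \left(8 - 12 + 66\right)\right)} = \frac{122801}{3 \left(6482 + \frac{1}{8} \left(-66\right) \frac{1}{54} \cdot 62\right)} = \frac{122801}{3 \left(6482 - \frac{341}{36}\right)} = \frac{122801}{3 \cdot \frac{233011}{36}} = \frac{122801}{3} \cdot \frac{36}{233011} = \frac{1473612}{233011}$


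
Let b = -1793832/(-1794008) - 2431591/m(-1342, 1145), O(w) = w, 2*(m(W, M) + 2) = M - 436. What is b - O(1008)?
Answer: -1249777075877/158096955 ≈ -7905.1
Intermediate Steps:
m(W, M) = -220 + M/2 (m(W, M) = -2 + (M - 436)/2 = -2 + (-436 + M)/2 = -2 + (-218 + M/2) = -220 + M/2)
b = -1090415345237/158096955 (b = -1793832/(-1794008) - 2431591/(-220 + (½)*1145) = -1793832*(-1/1794008) - 2431591/(-220 + 1145/2) = 224229/224251 - 2431591/705/2 = 224229/224251 - 2431591*2/705 = 224229/224251 - 4863182/705 = -1090415345237/158096955 ≈ -6897.1)
b - O(1008) = -1090415345237/158096955 - 1*1008 = -1090415345237/158096955 - 1008 = -1249777075877/158096955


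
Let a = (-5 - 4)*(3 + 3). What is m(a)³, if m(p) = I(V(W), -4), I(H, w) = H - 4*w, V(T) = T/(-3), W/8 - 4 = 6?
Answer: -32768/27 ≈ -1213.6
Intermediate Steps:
W = 80 (W = 32 + 8*6 = 32 + 48 = 80)
V(T) = -T/3 (V(T) = T*(-⅓) = -T/3)
a = -54 (a = -9*6 = -54)
m(p) = -32/3 (m(p) = -⅓*80 - 4*(-4) = -80/3 + 16 = -32/3)
m(a)³ = (-32/3)³ = -32768/27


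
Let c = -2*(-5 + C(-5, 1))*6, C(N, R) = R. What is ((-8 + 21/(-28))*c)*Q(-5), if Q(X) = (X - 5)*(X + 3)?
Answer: -8400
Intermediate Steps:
Q(X) = (-5 + X)*(3 + X)
c = 48 (c = -2*(-5 + 1)*6 = -2*(-4)*6 = 8*6 = 48)
((-8 + 21/(-28))*c)*Q(-5) = ((-8 + 21/(-28))*48)*(-15 + (-5)² - 2*(-5)) = ((-8 + 21*(-1/28))*48)*(-15 + 25 + 10) = ((-8 - ¾)*48)*20 = -35/4*48*20 = -420*20 = -8400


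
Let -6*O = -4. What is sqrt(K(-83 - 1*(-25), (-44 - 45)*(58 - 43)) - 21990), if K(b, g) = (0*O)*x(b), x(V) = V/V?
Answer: I*sqrt(21990) ≈ 148.29*I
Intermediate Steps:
O = 2/3 (O = -1/6*(-4) = 2/3 ≈ 0.66667)
x(V) = 1
K(b, g) = 0 (K(b, g) = (0*(2/3))*1 = 0*1 = 0)
sqrt(K(-83 - 1*(-25), (-44 - 45)*(58 - 43)) - 21990) = sqrt(0 - 21990) = sqrt(-21990) = I*sqrt(21990)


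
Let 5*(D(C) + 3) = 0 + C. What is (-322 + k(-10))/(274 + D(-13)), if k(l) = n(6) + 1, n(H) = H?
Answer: -1575/1342 ≈ -1.1736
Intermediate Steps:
k(l) = 7 (k(l) = 6 + 1 = 7)
D(C) = -3 + C/5 (D(C) = -3 + (0 + C)/5 = -3 + C/5)
(-322 + k(-10))/(274 + D(-13)) = (-322 + 7)/(274 + (-3 + (⅕)*(-13))) = -315/(274 + (-3 - 13/5)) = -315/(274 - 28/5) = -315/1342/5 = -315*5/1342 = -1575/1342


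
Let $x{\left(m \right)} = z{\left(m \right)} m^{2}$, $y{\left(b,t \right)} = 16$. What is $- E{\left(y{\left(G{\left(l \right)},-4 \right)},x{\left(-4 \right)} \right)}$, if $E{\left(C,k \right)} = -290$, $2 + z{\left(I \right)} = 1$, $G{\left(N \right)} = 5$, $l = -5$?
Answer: $290$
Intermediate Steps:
$z{\left(I \right)} = -1$ ($z{\left(I \right)} = -2 + 1 = -1$)
$x{\left(m \right)} = - m^{2}$
$- E{\left(y{\left(G{\left(l \right)},-4 \right)},x{\left(-4 \right)} \right)} = \left(-1\right) \left(-290\right) = 290$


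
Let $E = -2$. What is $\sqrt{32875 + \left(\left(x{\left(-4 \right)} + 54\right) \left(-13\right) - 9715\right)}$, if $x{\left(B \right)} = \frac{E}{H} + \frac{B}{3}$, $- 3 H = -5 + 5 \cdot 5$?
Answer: $\frac{\sqrt{20224290}}{30} \approx 149.9$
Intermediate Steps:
$H = - \frac{20}{3}$ ($H = - \frac{-5 + 5 \cdot 5}{3} = - \frac{-5 + 25}{3} = \left(- \frac{1}{3}\right) 20 = - \frac{20}{3} \approx -6.6667$)
$x{\left(B \right)} = \frac{3}{10} + \frac{B}{3}$ ($x{\left(B \right)} = - \frac{2}{- \frac{20}{3}} + \frac{B}{3} = \left(-2\right) \left(- \frac{3}{20}\right) + B \frac{1}{3} = \frac{3}{10} + \frac{B}{3}$)
$\sqrt{32875 + \left(\left(x{\left(-4 \right)} + 54\right) \left(-13\right) - 9715\right)} = \sqrt{32875 - \left(9715 - \left(\left(\frac{3}{10} + \frac{1}{3} \left(-4\right)\right) + 54\right) \left(-13\right)\right)} = \sqrt{32875 - \left(9715 - \left(\left(\frac{3}{10} - \frac{4}{3}\right) + 54\right) \left(-13\right)\right)} = \sqrt{32875 - \left(9715 - \left(- \frac{31}{30} + 54\right) \left(-13\right)\right)} = \sqrt{32875 + \left(\frac{1589}{30} \left(-13\right) - 9715\right)} = \sqrt{32875 - \frac{312107}{30}} = \sqrt{\frac{674143}{30}} = \frac{\sqrt{20224290}}{30}$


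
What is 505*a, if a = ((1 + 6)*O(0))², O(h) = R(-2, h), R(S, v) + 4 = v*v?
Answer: 395920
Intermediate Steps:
R(S, v) = -4 + v² (R(S, v) = -4 + v*v = -4 + v²)
O(h) = -4 + h²
a = 784 (a = ((1 + 6)*(-4 + 0²))² = (7*(-4 + 0))² = (7*(-4))² = (-28)² = 784)
505*a = 505*784 = 395920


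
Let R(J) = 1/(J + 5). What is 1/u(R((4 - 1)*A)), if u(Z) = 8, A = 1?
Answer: ⅛ ≈ 0.12500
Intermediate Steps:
R(J) = 1/(5 + J)
1/u(R((4 - 1)*A)) = 1/8 = ⅛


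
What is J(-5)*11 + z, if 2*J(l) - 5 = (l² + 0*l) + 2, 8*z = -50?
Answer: 679/4 ≈ 169.75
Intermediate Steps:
z = -25/4 (z = (⅛)*(-50) = -25/4 ≈ -6.2500)
J(l) = 7/2 + l²/2 (J(l) = 5/2 + ((l² + 0*l) + 2)/2 = 5/2 + ((l² + 0) + 2)/2 = 5/2 + (l² + 2)/2 = 5/2 + (2 + l²)/2 = 5/2 + (1 + l²/2) = 7/2 + l²/2)
J(-5)*11 + z = (7/2 + (½)*(-5)²)*11 - 25/4 = (7/2 + (½)*25)*11 - 25/4 = (7/2 + 25/2)*11 - 25/4 = 16*11 - 25/4 = 176 - 25/4 = 679/4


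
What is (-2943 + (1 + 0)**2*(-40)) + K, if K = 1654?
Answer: -1329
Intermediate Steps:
(-2943 + (1 + 0)**2*(-40)) + K = (-2943 + (1 + 0)**2*(-40)) + 1654 = (-2943 + 1**2*(-40)) + 1654 = (-2943 + 1*(-40)) + 1654 = (-2943 - 40) + 1654 = -2983 + 1654 = -1329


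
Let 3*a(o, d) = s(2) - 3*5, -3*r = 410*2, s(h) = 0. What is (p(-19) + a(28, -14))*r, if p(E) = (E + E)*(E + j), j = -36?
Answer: -569900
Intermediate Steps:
r = -820/3 (r = -410*2/3 = -⅓*820 = -820/3 ≈ -273.33)
p(E) = 2*E*(-36 + E) (p(E) = (E + E)*(E - 36) = (2*E)*(-36 + E) = 2*E*(-36 + E))
a(o, d) = -5 (a(o, d) = (0 - 3*5)/3 = (0 - 15)/3 = (⅓)*(-15) = -5)
(p(-19) + a(28, -14))*r = (2*(-19)*(-36 - 19) - 5)*(-820/3) = (2*(-19)*(-55) - 5)*(-820/3) = (2090 - 5)*(-820/3) = 2085*(-820/3) = -569900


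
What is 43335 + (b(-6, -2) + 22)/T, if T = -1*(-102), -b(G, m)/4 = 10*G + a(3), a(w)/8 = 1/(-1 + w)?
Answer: 736736/17 ≈ 43337.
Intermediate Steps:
a(w) = 8/(-1 + w)
b(G, m) = -16 - 40*G (b(G, m) = -4*(10*G + 8/(-1 + 3)) = -4*(10*G + 8/2) = -4*(10*G + 8*(1/2)) = -4*(10*G + 4) = -4*(4 + 10*G) = -16 - 40*G)
T = 102
43335 + (b(-6, -2) + 22)/T = 43335 + ((-16 - 40*(-6)) + 22)/102 = 43335 + ((-16 + 240) + 22)*(1/102) = 43335 + (224 + 22)*(1/102) = 43335 + 246*(1/102) = 43335 + 41/17 = 736736/17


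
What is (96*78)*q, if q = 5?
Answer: 37440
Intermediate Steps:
(96*78)*q = (96*78)*5 = 7488*5 = 37440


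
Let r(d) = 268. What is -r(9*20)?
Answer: -268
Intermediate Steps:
-r(9*20) = -1*268 = -268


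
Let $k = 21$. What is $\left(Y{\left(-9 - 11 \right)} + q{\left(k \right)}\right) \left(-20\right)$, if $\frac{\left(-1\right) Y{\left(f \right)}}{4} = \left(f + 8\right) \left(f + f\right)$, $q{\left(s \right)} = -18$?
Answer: $38760$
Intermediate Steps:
$Y{\left(f \right)} = - 8 f \left(8 + f\right)$ ($Y{\left(f \right)} = - 4 \left(f + 8\right) \left(f + f\right) = - 4 \left(8 + f\right) 2 f = - 4 \cdot 2 f \left(8 + f\right) = - 8 f \left(8 + f\right)$)
$\left(Y{\left(-9 - 11 \right)} + q{\left(k \right)}\right) \left(-20\right) = \left(- 8 \left(-9 - 11\right) \left(8 - 20\right) - 18\right) \left(-20\right) = \left(\left(-8\right) \left(-20\right) \left(8 - 20\right) - 18\right) \left(-20\right) = \left(\left(-8\right) \left(-20\right) \left(-12\right) - 18\right) \left(-20\right) = \left(-1920 - 18\right) \left(-20\right) = \left(-1938\right) \left(-20\right) = 38760$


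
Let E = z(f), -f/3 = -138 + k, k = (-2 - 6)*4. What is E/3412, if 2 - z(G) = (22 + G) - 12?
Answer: -259/1706 ≈ -0.15182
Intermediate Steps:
k = -32 (k = -8*4 = -32)
f = 510 (f = -3*(-138 - 32) = -3*(-170) = 510)
z(G) = -8 - G (z(G) = 2 - ((22 + G) - 12) = 2 - (10 + G) = 2 + (-10 - G) = -8 - G)
E = -518 (E = -8 - 1*510 = -8 - 510 = -518)
E/3412 = -518/3412 = -518*1/3412 = -259/1706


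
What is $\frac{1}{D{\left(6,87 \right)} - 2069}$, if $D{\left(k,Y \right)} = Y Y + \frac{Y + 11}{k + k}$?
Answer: $\frac{6}{33049} \approx 0.00018155$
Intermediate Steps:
$D{\left(k,Y \right)} = Y^{2} + \frac{11 + Y}{2 k}$
$\frac{1}{D{\left(6,87 \right)} - 2069} = \frac{1}{\frac{11 + 87 + 2 \cdot 6 \cdot 87^{2}}{2 \cdot 6} - 2069} = \frac{1}{\frac{1}{2} \cdot \frac{1}{6} \left(11 + 87 + 2 \cdot 6 \cdot 7569\right) - 2069} = \frac{1}{\frac{1}{2} \cdot \frac{1}{6} \left(11 + 87 + 90828\right) - 2069} = \frac{1}{\frac{1}{2} \cdot \frac{1}{6} \cdot 90926 - 2069} = \frac{1}{\frac{45463}{6} - 2069} = \frac{1}{\frac{33049}{6}} = \frac{6}{33049}$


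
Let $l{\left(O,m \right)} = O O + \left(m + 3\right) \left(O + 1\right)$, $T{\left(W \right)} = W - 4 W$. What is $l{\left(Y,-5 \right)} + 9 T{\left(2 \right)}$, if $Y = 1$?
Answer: $-57$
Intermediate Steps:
$T{\left(W \right)} = - 3 W$
$l{\left(O,m \right)} = O^{2} + \left(1 + O\right) \left(3 + m\right)$ ($l{\left(O,m \right)} = O^{2} + \left(3 + m\right) \left(1 + O\right) = O^{2} + \left(1 + O\right) \left(3 + m\right)$)
$l{\left(Y,-5 \right)} + 9 T{\left(2 \right)} = \left(3 - 5 + 1^{2} + 3 \cdot 1 + 1 \left(-5\right)\right) + 9 \left(\left(-3\right) 2\right) = \left(3 - 5 + 1 + 3 - 5\right) + 9 \left(-6\right) = -3 - 54 = -57$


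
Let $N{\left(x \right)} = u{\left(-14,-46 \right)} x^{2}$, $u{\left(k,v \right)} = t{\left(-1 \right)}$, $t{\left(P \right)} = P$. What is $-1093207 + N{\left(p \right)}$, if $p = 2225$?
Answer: $-6043832$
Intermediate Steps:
$u{\left(k,v \right)} = -1$
$N{\left(x \right)} = - x^{2}$
$-1093207 + N{\left(p \right)} = -1093207 - 2225^{2} = -1093207 - 4950625 = -6043832$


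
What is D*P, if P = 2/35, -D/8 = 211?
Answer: -3376/35 ≈ -96.457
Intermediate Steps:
D = -1688 (D = -8*211 = -1688)
P = 2/35 (P = 2*(1/35) = 2/35 ≈ 0.057143)
D*P = -1688*2/35 = -3376/35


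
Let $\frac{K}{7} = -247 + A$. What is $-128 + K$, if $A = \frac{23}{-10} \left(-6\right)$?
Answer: $- \frac{8802}{5} \approx -1760.4$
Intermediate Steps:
$A = \frac{69}{5}$ ($A = 23 \left(- \frac{1}{10}\right) \left(-6\right) = \left(- \frac{23}{10}\right) \left(-6\right) = \frac{69}{5} \approx 13.8$)
$K = - \frac{8162}{5}$ ($K = 7 \left(-247 + \frac{69}{5}\right) = 7 \left(- \frac{1166}{5}\right) = - \frac{8162}{5} \approx -1632.4$)
$-128 + K = -128 - \frac{8162}{5} = - \frac{8802}{5}$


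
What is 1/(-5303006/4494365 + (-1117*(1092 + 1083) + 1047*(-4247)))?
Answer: -4494365/30903636569666 ≈ -1.4543e-7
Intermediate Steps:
1/(-5303006/4494365 + (-1117*(1092 + 1083) + 1047*(-4247))) = 1/(-5303006*1/4494365 + (-1117*2175 - 4446609)) = 1/(-5303006/4494365 + (-2429475 - 4446609)) = 1/(-5303006/4494365 - 6876084) = 1/(-30903636569666/4494365) = -4494365/30903636569666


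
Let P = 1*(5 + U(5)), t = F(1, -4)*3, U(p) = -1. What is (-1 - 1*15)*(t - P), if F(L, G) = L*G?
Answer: 256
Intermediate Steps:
F(L, G) = G*L
t = -12 (t = -4*1*3 = -4*3 = -12)
P = 4 (P = 1*(5 - 1) = 1*4 = 4)
(-1 - 1*15)*(t - P) = (-1 - 1*15)*(-12 - 1*4) = (-1 - 15)*(-12 - 4) = -16*(-16) = 256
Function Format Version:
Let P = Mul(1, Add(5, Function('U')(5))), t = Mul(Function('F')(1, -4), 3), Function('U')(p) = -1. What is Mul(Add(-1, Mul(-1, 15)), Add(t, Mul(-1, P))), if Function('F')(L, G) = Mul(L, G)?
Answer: 256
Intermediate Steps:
Function('F')(L, G) = Mul(G, L)
t = -12 (t = Mul(Mul(-4, 1), 3) = Mul(-4, 3) = -12)
P = 4 (P = Mul(1, Add(5, -1)) = Mul(1, 4) = 4)
Mul(Add(-1, Mul(-1, 15)), Add(t, Mul(-1, P))) = Mul(Add(-1, Mul(-1, 15)), Add(-12, Mul(-1, 4))) = Mul(Add(-1, -15), Add(-12, -4)) = Mul(-16, -16) = 256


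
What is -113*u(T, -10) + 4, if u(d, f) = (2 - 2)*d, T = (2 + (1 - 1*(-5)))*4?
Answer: 4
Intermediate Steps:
T = 32 (T = (2 + (1 + 5))*4 = (2 + 6)*4 = 8*4 = 32)
u(d, f) = 0 (u(d, f) = 0*d = 0)
-113*u(T, -10) + 4 = -113*0 + 4 = 0 + 4 = 4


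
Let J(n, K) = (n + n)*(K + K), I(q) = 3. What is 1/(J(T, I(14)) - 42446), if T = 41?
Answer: -1/41954 ≈ -2.3836e-5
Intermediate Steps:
J(n, K) = 4*K*n (J(n, K) = (2*n)*(2*K) = 4*K*n)
1/(J(T, I(14)) - 42446) = 1/(4*3*41 - 42446) = 1/(492 - 42446) = 1/(-41954) = -1/41954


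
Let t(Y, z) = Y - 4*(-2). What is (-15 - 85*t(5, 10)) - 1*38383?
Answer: -39503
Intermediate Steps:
t(Y, z) = 8 + Y (t(Y, z) = Y + 8 = 8 + Y)
(-15 - 85*t(5, 10)) - 1*38383 = (-15 - 85*(8 + 5)) - 1*38383 = (-15 - 85*13) - 38383 = (-15 - 1105) - 38383 = -1120 - 38383 = -39503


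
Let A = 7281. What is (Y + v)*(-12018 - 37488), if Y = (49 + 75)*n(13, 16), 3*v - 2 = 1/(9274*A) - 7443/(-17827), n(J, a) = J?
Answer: -48055855786035104263/601875120519 ≈ -7.9844e+7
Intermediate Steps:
v = 2910081587245/3611250723114 (v = ⅔ + (1/(9274*7281) - 7443/(-17827))/3 = ⅔ + ((1/9274)*(1/7281) - 7443*(-1/17827))/3 = ⅔ + (1/67523994 + 7443/17827)/3 = ⅔ + (⅓)*(502581105169/1203750241038) = ⅔ + 502581105169/3611250723114 = 2910081587245/3611250723114 ≈ 0.80584)
Y = 1612 (Y = (49 + 75)*13 = 124*13 = 1612)
(Y + v)*(-12018 - 37488) = (1612 + 2910081587245/3611250723114)*(-12018 - 37488) = (5824246247247013/3611250723114)*(-49506) = -48055855786035104263/601875120519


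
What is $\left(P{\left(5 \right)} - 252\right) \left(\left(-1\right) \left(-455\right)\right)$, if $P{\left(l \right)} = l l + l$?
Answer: $-101010$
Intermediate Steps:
$P{\left(l \right)} = l + l^{2}$ ($P{\left(l \right)} = l^{2} + l = l + l^{2}$)
$\left(P{\left(5 \right)} - 252\right) \left(\left(-1\right) \left(-455\right)\right) = \left(5 \left(1 + 5\right) - 252\right) \left(\left(-1\right) \left(-455\right)\right) = \left(5 \cdot 6 - 252\right) 455 = \left(30 - 252\right) 455 = \left(-222\right) 455 = -101010$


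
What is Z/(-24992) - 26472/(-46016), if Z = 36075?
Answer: -15600609/17969248 ≈ -0.86818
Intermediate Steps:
Z/(-24992) - 26472/(-46016) = 36075/(-24992) - 26472/(-46016) = 36075*(-1/24992) - 26472*(-1/46016) = -36075/24992 + 3309/5752 = -15600609/17969248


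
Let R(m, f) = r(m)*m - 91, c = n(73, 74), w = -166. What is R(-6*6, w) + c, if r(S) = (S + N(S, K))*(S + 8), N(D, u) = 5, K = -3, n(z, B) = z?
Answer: -31266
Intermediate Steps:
r(S) = (5 + S)*(8 + S) (r(S) = (S + 5)*(S + 8) = (5 + S)*(8 + S))
c = 73
R(m, f) = -91 + m*(40 + m² + 13*m) (R(m, f) = (40 + m² + 13*m)*m - 91 = m*(40 + m² + 13*m) - 91 = -91 + m*(40 + m² + 13*m))
R(-6*6, w) + c = (-91 + (-6*6)*(40 + (-6*6)² + 13*(-6*6))) + 73 = (-91 - 36*(40 + (-36)² + 13*(-36))) + 73 = (-91 - 36*(40 + 1296 - 468)) + 73 = (-91 - 36*868) + 73 = (-91 - 31248) + 73 = -31339 + 73 = -31266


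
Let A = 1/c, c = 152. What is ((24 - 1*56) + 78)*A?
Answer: 23/76 ≈ 0.30263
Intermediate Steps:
A = 1/152 ≈ 0.0065789
((24 - 1*56) + 78)*A = ((24 - 1*56) + 78)*(1/152) = ((24 - 56) + 78)*(1/152) = (-32 + 78)*(1/152) = 46*(1/152) = 23/76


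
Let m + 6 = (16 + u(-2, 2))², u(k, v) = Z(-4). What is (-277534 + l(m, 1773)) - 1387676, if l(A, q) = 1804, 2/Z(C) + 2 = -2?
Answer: -1663406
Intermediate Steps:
Z(C) = -½ (Z(C) = 2/(-2 - 2) = 2/(-4) = 2*(-¼) = -½)
u(k, v) = -½
m = 937/4 (m = -6 + (16 - ½)² = -6 + (31/2)² = -6 + 961/4 = 937/4 ≈ 234.25)
(-277534 + l(m, 1773)) - 1387676 = (-277534 + 1804) - 1387676 = -275730 - 1387676 = -1663406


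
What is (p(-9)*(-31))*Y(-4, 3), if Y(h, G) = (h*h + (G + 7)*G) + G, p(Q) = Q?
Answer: 13671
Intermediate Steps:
Y(h, G) = G + h**2 + G*(7 + G) (Y(h, G) = (h**2 + (7 + G)*G) + G = (h**2 + G*(7 + G)) + G = G + h**2 + G*(7 + G))
(p(-9)*(-31))*Y(-4, 3) = (-9*(-31))*(3**2 + (-4)**2 + 8*3) = 279*(9 + 16 + 24) = 279*49 = 13671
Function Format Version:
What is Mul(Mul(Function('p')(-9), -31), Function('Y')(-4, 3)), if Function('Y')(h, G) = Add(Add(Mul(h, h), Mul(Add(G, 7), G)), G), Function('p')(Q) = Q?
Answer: 13671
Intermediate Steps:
Function('Y')(h, G) = Add(G, Pow(h, 2), Mul(G, Add(7, G))) (Function('Y')(h, G) = Add(Add(Pow(h, 2), Mul(Add(7, G), G)), G) = Add(Add(Pow(h, 2), Mul(G, Add(7, G))), G) = Add(G, Pow(h, 2), Mul(G, Add(7, G))))
Mul(Mul(Function('p')(-9), -31), Function('Y')(-4, 3)) = Mul(Mul(-9, -31), Add(Pow(3, 2), Pow(-4, 2), Mul(8, 3))) = Mul(279, Add(9, 16, 24)) = Mul(279, 49) = 13671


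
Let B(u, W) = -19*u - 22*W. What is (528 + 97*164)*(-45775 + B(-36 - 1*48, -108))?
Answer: -687074108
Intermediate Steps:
B(u, W) = -22*W - 19*u
(528 + 97*164)*(-45775 + B(-36 - 1*48, -108)) = (528 + 97*164)*(-45775 + (-22*(-108) - 19*(-36 - 1*48))) = (528 + 15908)*(-45775 + (2376 - 19*(-36 - 48))) = 16436*(-45775 + (2376 - 19*(-84))) = 16436*(-45775 + (2376 + 1596)) = 16436*(-45775 + 3972) = 16436*(-41803) = -687074108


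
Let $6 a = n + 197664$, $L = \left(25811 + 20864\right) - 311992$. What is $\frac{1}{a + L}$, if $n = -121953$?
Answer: $- \frac{2}{505397} \approx -3.9573 \cdot 10^{-6}$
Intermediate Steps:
$L = -265317$ ($L = 46675 - 311992 = -265317$)
$a = \frac{25237}{2}$ ($a = \frac{-121953 + 197664}{6} = \frac{1}{6} \cdot 75711 = \frac{25237}{2} \approx 12619.0$)
$\frac{1}{a + L} = \frac{1}{\frac{25237}{2} - 265317} = \frac{1}{- \frac{505397}{2}} = - \frac{2}{505397}$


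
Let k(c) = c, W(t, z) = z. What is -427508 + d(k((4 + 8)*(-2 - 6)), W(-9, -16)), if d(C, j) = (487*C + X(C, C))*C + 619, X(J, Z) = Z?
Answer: 4070519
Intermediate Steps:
d(C, j) = 619 + 488*C² (d(C, j) = (487*C + C)*C + 619 = (488*C)*C + 619 = 488*C² + 619 = 619 + 488*C²)
-427508 + d(k((4 + 8)*(-2 - 6)), W(-9, -16)) = -427508 + (619 + 488*((4 + 8)*(-2 - 6))²) = -427508 + (619 + 488*(12*(-8))²) = -427508 + (619 + 488*(-96)²) = -427508 + (619 + 488*9216) = -427508 + (619 + 4497408) = -427508 + 4498027 = 4070519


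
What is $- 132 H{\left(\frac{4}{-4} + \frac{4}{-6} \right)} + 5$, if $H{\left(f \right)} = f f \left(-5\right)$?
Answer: $\frac{5515}{3} \approx 1838.3$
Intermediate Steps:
$H{\left(f \right)} = - 5 f^{2}$ ($H{\left(f \right)} = f^{2} \left(-5\right) = - 5 f^{2}$)
$- 132 H{\left(\frac{4}{-4} + \frac{4}{-6} \right)} + 5 = - 132 \left(- 5 \left(\frac{4}{-4} + \frac{4}{-6}\right)^{2}\right) + 5 = - 132 \left(- 5 \left(4 \left(- \frac{1}{4}\right) + 4 \left(- \frac{1}{6}\right)\right)^{2}\right) + 5 = - 132 \left(- 5 \left(-1 - \frac{2}{3}\right)^{2}\right) + 5 = - 132 \left(- 5 \left(- \frac{5}{3}\right)^{2}\right) + 5 = - 132 \left(\left(-5\right) \frac{25}{9}\right) + 5 = \left(-132\right) \left(- \frac{125}{9}\right) + 5 = \frac{5500}{3} + 5 = \frac{5515}{3}$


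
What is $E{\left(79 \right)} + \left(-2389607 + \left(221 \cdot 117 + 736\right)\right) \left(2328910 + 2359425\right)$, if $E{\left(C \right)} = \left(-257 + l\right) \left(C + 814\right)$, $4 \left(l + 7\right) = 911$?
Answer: $- \frac{44314405096245}{4} \approx -1.1079 \cdot 10^{13}$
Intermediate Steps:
$l = \frac{883}{4}$ ($l = -7 + \frac{1}{4} \cdot 911 = -7 + \frac{911}{4} = \frac{883}{4} \approx 220.75$)
$E{\left(C \right)} = - \frac{59015}{2} - \frac{145 C}{4}$ ($E{\left(C \right)} = \left(-257 + \frac{883}{4}\right) \left(C + 814\right) = - \frac{145 \left(814 + C\right)}{4} = - \frac{59015}{2} - \frac{145 C}{4}$)
$E{\left(79 \right)} + \left(-2389607 + \left(221 \cdot 117 + 736\right)\right) \left(2328910 + 2359425\right) = \left(- \frac{59015}{2} - \frac{11455}{4}\right) + \left(-2389607 + \left(221 \cdot 117 + 736\right)\right) \left(2328910 + 2359425\right) = \left(- \frac{59015}{2} - \frac{11455}{4}\right) + \left(-2389607 + \left(25857 + 736\right)\right) 4688335 = - \frac{129485}{4} + \left(-2389607 + 26593\right) 4688335 = - \frac{129485}{4} - 11078601241690 = - \frac{44314405096245}{4}$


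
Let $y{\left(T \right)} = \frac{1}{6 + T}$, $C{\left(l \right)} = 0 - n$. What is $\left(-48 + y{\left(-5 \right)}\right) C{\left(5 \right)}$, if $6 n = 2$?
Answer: $\frac{47}{3} \approx 15.667$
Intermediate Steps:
$n = \frac{1}{3}$ ($n = \frac{1}{6} \cdot 2 = \frac{1}{3} \approx 0.33333$)
$C{\left(l \right)} = - \frac{1}{3}$ ($C{\left(l \right)} = 0 - \frac{1}{3} = - \frac{1}{3}$)
$\left(-48 + y{\left(-5 \right)}\right) C{\left(5 \right)} = \left(-48 + \frac{1}{6 - 5}\right) \left(- \frac{1}{3}\right) = \left(-48 + 1^{-1}\right) \left(- \frac{1}{3}\right) = \left(-48 + 1\right) \left(- \frac{1}{3}\right) = \left(-47\right) \left(- \frac{1}{3}\right) = \frac{47}{3}$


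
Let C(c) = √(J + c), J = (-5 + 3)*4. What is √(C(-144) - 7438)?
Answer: √(-7438 + 2*I*√38) ≈ 0.0715 + 86.244*I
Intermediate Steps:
J = -8 (J = -2*4 = -8)
C(c) = √(-8 + c)
√(C(-144) - 7438) = √(√(-8 - 144) - 7438) = √(√(-152) - 7438) = √(2*I*√38 - 7438) = √(-7438 + 2*I*√38)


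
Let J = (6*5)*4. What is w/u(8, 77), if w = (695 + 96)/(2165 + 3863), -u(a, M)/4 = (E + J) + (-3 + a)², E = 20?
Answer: -791/3978480 ≈ -0.00019882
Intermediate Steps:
J = 120 (J = 30*4 = 120)
u(a, M) = -560 - 4*(-3 + a)² (u(a, M) = -4*((20 + 120) + (-3 + a)²) = -4*(140 + (-3 + a)²) = -560 - 4*(-3 + a)²)
w = 791/6028 ≈ 0.13122
w/u(8, 77) = 791/(6028*(-560 - 4*(-3 + 8)²)) = 791/(6028*(-560 - 4*5²)) = 791/(6028*(-560 - 4*25)) = 791/(6028*(-560 - 100)) = (791/6028)/(-660) = (791/6028)*(-1/660) = -791/3978480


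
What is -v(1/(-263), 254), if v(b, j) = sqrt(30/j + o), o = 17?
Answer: -sqrt(276098)/127 ≈ -4.1374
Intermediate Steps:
v(b, j) = sqrt(17 + 30/j) (v(b, j) = sqrt(30/j + 17) = sqrt(17 + 30/j))
-v(1/(-263), 254) = -sqrt(17 + 30/254) = -sqrt(17 + 30*(1/254)) = -sqrt(17 + 15/127) = -sqrt(2174/127) = -sqrt(276098)/127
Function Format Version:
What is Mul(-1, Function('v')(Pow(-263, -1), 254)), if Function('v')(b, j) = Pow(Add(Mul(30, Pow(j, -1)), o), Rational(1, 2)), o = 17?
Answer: Mul(Rational(-1, 127), Pow(276098, Rational(1, 2))) ≈ -4.1374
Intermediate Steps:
Function('v')(b, j) = Pow(Add(17, Mul(30, Pow(j, -1))), Rational(1, 2)) (Function('v')(b, j) = Pow(Add(Mul(30, Pow(j, -1)), 17), Rational(1, 2)) = Pow(Add(17, Mul(30, Pow(j, -1))), Rational(1, 2)))
Mul(-1, Function('v')(Pow(-263, -1), 254)) = Mul(-1, Pow(Add(17, Mul(30, Pow(254, -1))), Rational(1, 2))) = Mul(-1, Pow(Add(17, Mul(30, Rational(1, 254))), Rational(1, 2))) = Mul(-1, Pow(Add(17, Rational(15, 127)), Rational(1, 2))) = Mul(-1, Pow(Rational(2174, 127), Rational(1, 2))) = Mul(-1, Mul(Rational(1, 127), Pow(276098, Rational(1, 2)))) = Mul(Rational(-1, 127), Pow(276098, Rational(1, 2)))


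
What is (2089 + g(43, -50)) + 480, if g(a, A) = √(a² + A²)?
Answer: 2569 + √4349 ≈ 2634.9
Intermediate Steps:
g(a, A) = √(A² + a²)
(2089 + g(43, -50)) + 480 = (2089 + √((-50)² + 43²)) + 480 = (2089 + √(2500 + 1849)) + 480 = (2089 + √4349) + 480 = 2569 + √4349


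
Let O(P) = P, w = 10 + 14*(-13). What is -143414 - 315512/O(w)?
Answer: -6087924/43 ≈ -1.4158e+5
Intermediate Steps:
w = -172 (w = 10 - 182 = -172)
-143414 - 315512/O(w) = -143414 - 315512/(-172) = -143414 - 315512*(-1/172) = -143414 + 78878/43 = -6087924/43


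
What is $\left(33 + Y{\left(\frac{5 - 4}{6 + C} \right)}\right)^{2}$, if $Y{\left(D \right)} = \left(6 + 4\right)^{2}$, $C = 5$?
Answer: $17689$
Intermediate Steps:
$Y{\left(D \right)} = 100$ ($Y{\left(D \right)} = 10^{2} = 100$)
$\left(33 + Y{\left(\frac{5 - 4}{6 + C} \right)}\right)^{2} = \left(33 + 100\right)^{2} = 133^{2} = 17689$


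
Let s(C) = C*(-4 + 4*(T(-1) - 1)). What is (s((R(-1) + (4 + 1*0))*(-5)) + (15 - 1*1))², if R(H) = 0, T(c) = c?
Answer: 64516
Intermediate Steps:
s(C) = -12*C (s(C) = C*(-4 + 4*(-1 - 1)) = C*(-4 + 4*(-2)) = C*(-4 - 8) = C*(-12) = -12*C)
(s((R(-1) + (4 + 1*0))*(-5)) + (15 - 1*1))² = (-12*(0 + (4 + 1*0))*(-5) + (15 - 1*1))² = (-12*(0 + (4 + 0))*(-5) + (15 - 1))² = (-12*(0 + 4)*(-5) + 14)² = (-48*(-5) + 14)² = (-12*(-20) + 14)² = (240 + 14)² = 254² = 64516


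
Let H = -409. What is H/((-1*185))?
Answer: 409/185 ≈ 2.2108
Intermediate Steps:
H/((-1*185)) = -409/((-1*185)) = -409/(-185) = -409*(-1/185) = 409/185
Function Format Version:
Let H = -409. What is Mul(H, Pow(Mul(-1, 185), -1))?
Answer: Rational(409, 185) ≈ 2.2108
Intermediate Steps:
Mul(H, Pow(Mul(-1, 185), -1)) = Mul(-409, Pow(Mul(-1, 185), -1)) = Mul(-409, Pow(-185, -1)) = Mul(-409, Rational(-1, 185)) = Rational(409, 185)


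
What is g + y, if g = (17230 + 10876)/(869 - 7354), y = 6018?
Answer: 38998624/6485 ≈ 6013.7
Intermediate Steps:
g = -28106/6485 (g = 28106/(-6485) = 28106*(-1/6485) = -28106/6485 ≈ -4.3340)
g + y = -28106/6485 + 6018 = 38998624/6485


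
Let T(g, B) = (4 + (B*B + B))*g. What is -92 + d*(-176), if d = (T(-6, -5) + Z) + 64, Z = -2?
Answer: 14340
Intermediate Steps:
T(g, B) = g*(4 + B + B²) (T(g, B) = (4 + (B² + B))*g = (4 + (B + B²))*g = (4 + B + B²)*g = g*(4 + B + B²))
d = -82 (d = (-6*(4 - 5 + (-5)²) - 2) + 64 = (-6*(4 - 5 + 25) - 2) + 64 = (-6*24 - 2) + 64 = (-144 - 2) + 64 = -146 + 64 = -82)
-92 + d*(-176) = -92 - 82*(-176) = -92 + 14432 = 14340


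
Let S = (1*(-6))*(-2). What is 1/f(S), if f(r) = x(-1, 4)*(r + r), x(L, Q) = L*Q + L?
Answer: -1/120 ≈ -0.0083333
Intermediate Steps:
x(L, Q) = L + L*Q
S = 12 (S = -6*(-2) = 12)
f(r) = -10*r (f(r) = (-(1 + 4))*(r + r) = (-1*5)*(2*r) = -10*r)
1/f(S) = 1/(-10*12) = 1/(-120) = -1/120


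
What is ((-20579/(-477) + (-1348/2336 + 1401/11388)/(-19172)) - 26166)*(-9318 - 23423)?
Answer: 59381972374287470873/69429174048 ≈ 8.5529e+8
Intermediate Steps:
((-20579/(-477) + (-1348/2336 + 1401/11388)/(-19172)) - 26166)*(-9318 - 23423) = ((-20579*(-1/477) + (-1348*1/2336 + 1401*(1/11388))*(-1/19172)) - 26166)*(-32741) = ((20579/477 + (-337/584 + 467/3796)*(-1/19172)) - 26166)*(-32741) = ((20579/477 - 3447/7592*(-1/19172)) - 26166)*(-32741) = ((20579/477 + 3447/145553824) - 26166)*(-32741) = (2995353788315/69429174048 - 26166)*(-32741) = -1813688414351653/69429174048*(-32741) = 59381972374287470873/69429174048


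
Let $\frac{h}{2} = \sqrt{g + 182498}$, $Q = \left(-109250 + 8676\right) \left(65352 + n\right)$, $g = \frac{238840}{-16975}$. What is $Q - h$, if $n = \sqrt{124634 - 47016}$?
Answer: $-6572712048 - 19813078 \sqrt{2} - \frac{2 \sqrt{42924782410}}{485} \approx -6.6007 \cdot 10^{9}$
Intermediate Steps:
$g = - \frac{6824}{485}$ ($g = 238840 \left(- \frac{1}{16975}\right) = - \frac{6824}{485} \approx -14.07$)
$n = 197 \sqrt{2}$ ($n = \sqrt{77618} = 197 \sqrt{2} \approx 278.6$)
$Q = -6572712048 - 19813078 \sqrt{2}$ ($Q = \left(-109250 + 8676\right) \left(65352 + 197 \sqrt{2}\right) = - 100574 \left(65352 + 197 \sqrt{2}\right) = -6572712048 - 19813078 \sqrt{2} \approx -6.6007 \cdot 10^{9}$)
$h = \frac{2 \sqrt{42924782410}}{485}$ ($h = 2 \sqrt{- \frac{6824}{485} + 182498} = 2 \sqrt{\frac{88504706}{485}} = 2 \frac{\sqrt{42924782410}}{485} = \frac{2 \sqrt{42924782410}}{485} \approx 854.36$)
$Q - h = \left(-6572712048 - 19813078 \sqrt{2}\right) - \frac{2 \sqrt{42924782410}}{485} = -6572712048 - 19813078 \sqrt{2} - \frac{2 \sqrt{42924782410}}{485}$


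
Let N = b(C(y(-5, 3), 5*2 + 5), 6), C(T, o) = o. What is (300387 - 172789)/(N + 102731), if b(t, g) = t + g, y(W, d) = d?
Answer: 63799/51376 ≈ 1.2418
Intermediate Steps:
b(t, g) = g + t
N = 21 (N = 6 + (5*2 + 5) = 6 + (10 + 5) = 6 + 15 = 21)
(300387 - 172789)/(N + 102731) = (300387 - 172789)/(21 + 102731) = 127598/102752 = 127598*(1/102752) = 63799/51376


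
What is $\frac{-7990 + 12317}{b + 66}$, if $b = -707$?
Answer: $- \frac{4327}{641} \approx -6.7504$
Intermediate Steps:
$\frac{-7990 + 12317}{b + 66} = \frac{-7990 + 12317}{-707 + 66} = \frac{4327}{-641} = 4327 \left(- \frac{1}{641}\right) = - \frac{4327}{641}$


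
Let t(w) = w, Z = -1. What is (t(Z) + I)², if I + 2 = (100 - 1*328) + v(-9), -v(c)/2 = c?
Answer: 45369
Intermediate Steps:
v(c) = -2*c
I = -212 (I = -2 + ((100 - 1*328) - 2*(-9)) = -2 + ((100 - 328) + 18) = -2 + (-228 + 18) = -2 - 210 = -212)
(t(Z) + I)² = (-1 - 212)² = (-213)² = 45369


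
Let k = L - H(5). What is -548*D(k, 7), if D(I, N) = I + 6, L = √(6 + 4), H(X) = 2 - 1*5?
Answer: -4932 - 548*√10 ≈ -6664.9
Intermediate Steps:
H(X) = -3 (H(X) = 2 - 5 = -3)
L = √10 ≈ 3.1623
k = 3 + √10 (k = √10 - 1*(-3) = √10 + 3 = 3 + √10 ≈ 6.1623)
D(I, N) = 6 + I
-548*D(k, 7) = -548*(6 + (3 + √10)) = -548*(9 + √10) = -4932 - 548*√10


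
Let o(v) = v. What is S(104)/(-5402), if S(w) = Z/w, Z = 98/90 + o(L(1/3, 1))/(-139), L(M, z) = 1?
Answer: -3383/1757054520 ≈ -1.9254e-6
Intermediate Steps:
Z = 6766/6255 (Z = 98/90 + 1/(-139) = 98*(1/90) + 1*(-1/139) = 49/45 - 1/139 = 6766/6255 ≈ 1.0817)
S(w) = 6766/(6255*w)
S(104)/(-5402) = ((6766/6255)/104)/(-5402) = ((6766/6255)*(1/104))*(-1/5402) = (3383/325260)*(-1/5402) = -3383/1757054520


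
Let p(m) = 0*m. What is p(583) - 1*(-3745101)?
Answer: 3745101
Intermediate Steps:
p(m) = 0
p(583) - 1*(-3745101) = 0 - 1*(-3745101) = 0 + 3745101 = 3745101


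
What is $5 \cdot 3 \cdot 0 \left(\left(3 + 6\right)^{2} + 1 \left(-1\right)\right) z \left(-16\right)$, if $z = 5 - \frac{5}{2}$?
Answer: $0$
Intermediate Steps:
$z = \frac{5}{2}$ ($z = 5 - \frac{5}{2} = \frac{5}{2} \approx 2.5$)
$5 \cdot 3 \cdot 0 \left(\left(3 + 6\right)^{2} + 1 \left(-1\right)\right) z \left(-16\right) = 5 \cdot 3 \cdot 0 \left(\left(3 + 6\right)^{2} + 1 \left(-1\right)\right) \frac{5}{2} \left(-16\right) = 15 \cdot 0 \left(9^{2} - 1\right) \frac{5}{2} \left(-16\right) = 15 \cdot 0 \left(81 - 1\right) \frac{5}{2} \left(-16\right) = 15 \cdot 0 \cdot 80 \cdot \frac{5}{2} \left(-16\right) = 15 \cdot 0 \cdot \frac{5}{2} \left(-16\right) = 15 \cdot 0 \left(-16\right) = 0 \left(-16\right) = 0$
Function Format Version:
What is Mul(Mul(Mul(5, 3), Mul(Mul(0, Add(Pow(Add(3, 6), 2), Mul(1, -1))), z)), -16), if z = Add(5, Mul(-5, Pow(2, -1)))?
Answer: 0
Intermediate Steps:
z = Rational(5, 2) (z = Add(5, Mul(-5, Rational(1, 2))) = Add(5, Rational(-5, 2)) = Rational(5, 2) ≈ 2.5000)
Mul(Mul(Mul(5, 3), Mul(Mul(0, Add(Pow(Add(3, 6), 2), Mul(1, -1))), z)), -16) = Mul(Mul(Mul(5, 3), Mul(Mul(0, Add(Pow(Add(3, 6), 2), Mul(1, -1))), Rational(5, 2))), -16) = Mul(Mul(15, Mul(Mul(0, Add(Pow(9, 2), -1)), Rational(5, 2))), -16) = Mul(Mul(15, Mul(Mul(0, Add(81, -1)), Rational(5, 2))), -16) = Mul(Mul(15, Mul(Mul(0, 80), Rational(5, 2))), -16) = Mul(Mul(15, Mul(0, Rational(5, 2))), -16) = Mul(Mul(15, 0), -16) = Mul(0, -16) = 0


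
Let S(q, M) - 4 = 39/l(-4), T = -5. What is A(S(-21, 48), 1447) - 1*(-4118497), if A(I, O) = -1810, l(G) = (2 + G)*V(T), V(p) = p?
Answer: 4116687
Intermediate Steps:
l(G) = -10 - 5*G (l(G) = (2 + G)*(-5) = -10 - 5*G)
S(q, M) = 79/10 (S(q, M) = 4 + 39/(-10 - 5*(-4)) = 4 + 39/(-10 + 20) = 4 + 39/10 = 79/10)
A(S(-21, 48), 1447) - 1*(-4118497) = -1810 - 1*(-4118497) = -1810 + 4118497 = 4116687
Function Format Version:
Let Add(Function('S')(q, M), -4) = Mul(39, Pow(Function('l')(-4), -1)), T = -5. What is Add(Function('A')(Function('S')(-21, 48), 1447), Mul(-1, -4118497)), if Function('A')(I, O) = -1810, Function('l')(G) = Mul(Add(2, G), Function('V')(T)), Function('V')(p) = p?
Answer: 4116687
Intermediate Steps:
Function('l')(G) = Add(-10, Mul(-5, G)) (Function('l')(G) = Mul(Add(2, G), -5) = Add(-10, Mul(-5, G)))
Function('S')(q, M) = Rational(79, 10) (Function('S')(q, M) = Add(4, Mul(39, Pow(Add(-10, Mul(-5, -4)), -1))) = Add(4, Mul(39, Pow(Add(-10, 20), -1))) = Add(4, Mul(39, Pow(10, -1))) = Add(4, Mul(39, Rational(1, 10))) = Add(4, Rational(39, 10)) = Rational(79, 10))
Add(Function('A')(Function('S')(-21, 48), 1447), Mul(-1, -4118497)) = Add(-1810, Mul(-1, -4118497)) = Add(-1810, 4118497) = 4116687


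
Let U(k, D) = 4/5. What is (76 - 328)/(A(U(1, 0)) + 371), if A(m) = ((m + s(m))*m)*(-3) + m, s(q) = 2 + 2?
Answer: -6300/9007 ≈ -0.69946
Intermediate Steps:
s(q) = 4
U(k, D) = ⅘ (U(k, D) = 4*(⅕) = ⅘)
A(m) = m - 3*m*(4 + m) (A(m) = ((m + 4)*m)*(-3) + m = ((4 + m)*m)*(-3) + m = (m*(4 + m))*(-3) + m = -3*m*(4 + m) + m = m - 3*m*(4 + m))
(76 - 328)/(A(U(1, 0)) + 371) = (76 - 328)/(-1*⅘*(11 + 3*(⅘)) + 371) = -252/(-1*⅘*(11 + 12/5) + 371) = -252/(-1*⅘*67/5 + 371) = -252/(-268/25 + 371) = -252/9007/25 = -252*25/9007 = -6300/9007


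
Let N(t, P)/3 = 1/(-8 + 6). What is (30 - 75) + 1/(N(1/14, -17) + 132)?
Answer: -11743/261 ≈ -44.992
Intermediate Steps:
N(t, P) = -3/2 (N(t, P) = 3/(-8 + 6) = 3/(-2) = 3*(-½) = -3/2)
(30 - 75) + 1/(N(1/14, -17) + 132) = (30 - 75) + 1/(-3/2 + 132) = -45 + 1/(261/2) = -45 + 2/261 = -11743/261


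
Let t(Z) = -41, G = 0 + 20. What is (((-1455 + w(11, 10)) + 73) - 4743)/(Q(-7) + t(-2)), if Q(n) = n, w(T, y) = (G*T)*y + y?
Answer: 1305/16 ≈ 81.563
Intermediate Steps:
G = 20
w(T, y) = y + 20*T*y (w(T, y) = (20*T)*y + y = 20*T*y + y = y + 20*T*y)
(((-1455 + w(11, 10)) + 73) - 4743)/(Q(-7) + t(-2)) = (((-1455 + 10*(1 + 20*11)) + 73) - 4743)/(-7 - 41) = (((-1455 + 10*(1 + 220)) + 73) - 4743)/(-48) = (((-1455 + 10*221) + 73) - 4743)*(-1/48) = (((-1455 + 2210) + 73) - 4743)*(-1/48) = ((755 + 73) - 4743)*(-1/48) = (828 - 4743)*(-1/48) = -3915*(-1/48) = 1305/16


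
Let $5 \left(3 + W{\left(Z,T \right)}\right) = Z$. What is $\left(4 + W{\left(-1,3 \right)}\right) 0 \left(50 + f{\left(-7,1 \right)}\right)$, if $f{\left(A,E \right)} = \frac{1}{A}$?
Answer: $0$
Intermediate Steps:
$W{\left(Z,T \right)} = -3 + \frac{Z}{5}$
$\left(4 + W{\left(-1,3 \right)}\right) 0 \left(50 + f{\left(-7,1 \right)}\right) = \left(4 + \left(-3 + \frac{1}{5} \left(-1\right)\right)\right) 0 \left(50 + \frac{1}{-7}\right) = \left(4 - \frac{16}{5}\right) 0 \left(50 - \frac{1}{7}\right) = \left(4 - \frac{16}{5}\right) 0 \cdot \frac{349}{7} = \frac{4}{5} \cdot 0 \cdot \frac{349}{7} = 0 \cdot \frac{349}{7} = 0$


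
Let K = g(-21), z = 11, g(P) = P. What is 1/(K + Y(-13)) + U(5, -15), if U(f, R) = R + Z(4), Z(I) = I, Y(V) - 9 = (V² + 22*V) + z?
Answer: -1299/118 ≈ -11.008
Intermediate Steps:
Y(V) = 20 + V² + 22*V (Y(V) = 9 + ((V² + 22*V) + 11) = 9 + (11 + V² + 22*V) = 20 + V² + 22*V)
K = -21
U(f, R) = 4 + R (U(f, R) = R + 4 = 4 + R)
1/(K + Y(-13)) + U(5, -15) = 1/(-21 + (20 + (-13)² + 22*(-13))) + (4 - 15) = 1/(-21 + (20 + 169 - 286)) - 11 = 1/(-21 - 97) - 11 = 1/(-118) - 11 = -1/118 - 11 = -1299/118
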